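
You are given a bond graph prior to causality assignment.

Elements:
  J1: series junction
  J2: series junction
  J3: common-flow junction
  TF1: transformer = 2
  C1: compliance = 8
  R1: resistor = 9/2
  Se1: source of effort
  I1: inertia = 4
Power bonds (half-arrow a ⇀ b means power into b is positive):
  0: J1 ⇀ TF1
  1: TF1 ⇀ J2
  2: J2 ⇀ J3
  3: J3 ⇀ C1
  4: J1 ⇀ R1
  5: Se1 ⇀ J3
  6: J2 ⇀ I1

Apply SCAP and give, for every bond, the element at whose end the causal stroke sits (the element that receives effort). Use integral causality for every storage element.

#5 →J3  (Se1: effort source, stroke at far end)
#3 →J3  (C1 integral (e out))
#2 →J2  (J3 needs exactly one f-in)
#6 →I1  (I1: I, integral causality)
#1 →J2  (J2 flow already set via bond 6)
#0 →TF1  (TF TF1: opposite of bond 1)
#4 →J1  (common-f at J1 fixed by 0)

bond 0 →TF1
bond 1 →J2
bond 2 →J2
bond 3 →J3
bond 4 →J1
bond 5 →J3
bond 6 →I1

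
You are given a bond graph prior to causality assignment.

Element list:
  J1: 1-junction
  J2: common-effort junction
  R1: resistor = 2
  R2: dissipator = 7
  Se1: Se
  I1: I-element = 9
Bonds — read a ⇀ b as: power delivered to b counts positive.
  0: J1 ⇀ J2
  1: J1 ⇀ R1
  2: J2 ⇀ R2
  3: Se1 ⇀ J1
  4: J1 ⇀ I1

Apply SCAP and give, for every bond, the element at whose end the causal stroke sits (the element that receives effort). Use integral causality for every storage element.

bond 0 stroke→J1
bond 1 stroke→J1
bond 2 stroke→J2
bond 3 stroke→J1
bond 4 stroke→I1

β3 stroke→J1  (source Se1 imposes e)
β4 stroke→I1  (I1: I, integral causality)
β0 stroke→J1  (J1: bond 4 brought flow, rest push out)
β1 stroke→J1  (1-jn J1 has f-setter on 4)
β2 stroke→J2  (J2: last free bond brings effort in)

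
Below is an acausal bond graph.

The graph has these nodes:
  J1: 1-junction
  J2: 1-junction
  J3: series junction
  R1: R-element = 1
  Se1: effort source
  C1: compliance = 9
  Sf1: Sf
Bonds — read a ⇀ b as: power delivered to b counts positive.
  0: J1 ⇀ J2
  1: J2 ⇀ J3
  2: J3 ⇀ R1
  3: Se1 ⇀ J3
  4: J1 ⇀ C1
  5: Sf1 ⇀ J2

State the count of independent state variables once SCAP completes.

1  (C1 all integral)

b3 stroke→J3  (Se1 (Se) sets effort on bond)
b5 stroke→Sf1  (Sf1 fixes flow; stroke at Sf1)
b0 stroke→J2  (1-jn J2 has f-setter on 5)
b1 stroke→J2  (common-f at J2 fixed by 5)
b2 stroke→J3  (J3: bond 1 brought flow, rest push out)
b4 stroke→J1  (J1: bond 0 brought flow, rest push out)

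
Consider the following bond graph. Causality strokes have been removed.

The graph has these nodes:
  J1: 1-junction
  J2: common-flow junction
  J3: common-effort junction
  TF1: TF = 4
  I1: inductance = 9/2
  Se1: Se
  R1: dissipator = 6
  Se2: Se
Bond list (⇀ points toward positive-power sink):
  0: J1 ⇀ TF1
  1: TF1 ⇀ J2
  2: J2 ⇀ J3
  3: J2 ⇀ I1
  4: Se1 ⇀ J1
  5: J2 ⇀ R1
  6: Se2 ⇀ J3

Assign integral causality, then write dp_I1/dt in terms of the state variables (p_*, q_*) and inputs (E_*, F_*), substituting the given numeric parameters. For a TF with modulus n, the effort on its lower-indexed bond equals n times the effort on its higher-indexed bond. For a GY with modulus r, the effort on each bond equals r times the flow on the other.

b4 |J1  (Se1 fixes effort; stroke away)
b6 |J3  (Se2: effort source, stroke at far end)
b0 |TF1  (J1 needs exactly one f-in)
b2 |J2  (0-jn J3 has e-setter on 6)
b1 |J2  (TF TF1: opposite of bond 0)
b3 |I1  (I1: I, integral causality)
b5 |J2  (common-f at J2 fixed by 3)

dp_I1/dt = E_Se1/4 - E_Se2 - 4*p_I1/3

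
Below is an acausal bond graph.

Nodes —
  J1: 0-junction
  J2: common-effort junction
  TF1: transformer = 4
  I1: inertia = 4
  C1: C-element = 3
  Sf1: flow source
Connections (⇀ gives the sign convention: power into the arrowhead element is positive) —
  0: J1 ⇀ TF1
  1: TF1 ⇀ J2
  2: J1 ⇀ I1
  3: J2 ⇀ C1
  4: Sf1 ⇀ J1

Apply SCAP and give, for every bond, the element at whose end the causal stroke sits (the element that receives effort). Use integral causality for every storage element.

b0 stroke→J1
b1 stroke→TF1
b2 stroke→I1
b3 stroke→J2
b4 stroke→Sf1

bond 4 stroke at Sf1  (Sf1: flow source, stroke at near end)
bond 2 stroke at I1  (I1 integral (f out))
bond 0 stroke at J1  (closing 0-jn rule on J1)
bond 1 stroke at TF1  (TF1: transformer flips bond 0)
bond 3 stroke at J2  (only one effort-in slot at J2)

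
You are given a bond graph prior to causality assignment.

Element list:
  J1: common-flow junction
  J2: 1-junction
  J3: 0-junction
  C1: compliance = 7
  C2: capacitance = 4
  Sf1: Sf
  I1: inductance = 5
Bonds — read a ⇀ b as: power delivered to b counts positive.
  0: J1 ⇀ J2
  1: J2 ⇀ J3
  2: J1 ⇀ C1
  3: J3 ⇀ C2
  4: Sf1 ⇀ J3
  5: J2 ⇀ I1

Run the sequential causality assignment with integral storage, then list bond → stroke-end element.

bond 4 |Sf1  (Sf1 (Sf) sets flow on bond)
bond 2 |J1  (C1 integral (e out))
bond 0 |J2  (closing 1-jn rule on J1)
bond 3 |J3  (C2 outputs effort q/C2)
bond 1 |J2  (J3: bond 3 brought effort, rest push out)
bond 5 |I1  (closing 1-jn rule on J2)

bond 0 |J2
bond 1 |J2
bond 2 |J1
bond 3 |J3
bond 4 |Sf1
bond 5 |I1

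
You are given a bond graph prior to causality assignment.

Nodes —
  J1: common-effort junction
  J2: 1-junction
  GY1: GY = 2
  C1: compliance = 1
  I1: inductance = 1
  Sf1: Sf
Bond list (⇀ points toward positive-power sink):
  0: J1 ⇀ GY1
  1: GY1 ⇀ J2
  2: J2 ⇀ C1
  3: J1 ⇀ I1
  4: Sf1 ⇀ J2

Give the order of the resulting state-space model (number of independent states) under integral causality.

2  (C1, I1 all integral)

#4 →Sf1  (Sf1 fixes flow; stroke at Sf1)
#1 →J2  (1-jn J2 has f-setter on 4)
#2 →J2  (J2: bond 4 brought flow, rest push out)
#0 →J1  (GY GY1: same side as bond 1)
#3 →I1  (J1: bond 0 brought effort, rest push out)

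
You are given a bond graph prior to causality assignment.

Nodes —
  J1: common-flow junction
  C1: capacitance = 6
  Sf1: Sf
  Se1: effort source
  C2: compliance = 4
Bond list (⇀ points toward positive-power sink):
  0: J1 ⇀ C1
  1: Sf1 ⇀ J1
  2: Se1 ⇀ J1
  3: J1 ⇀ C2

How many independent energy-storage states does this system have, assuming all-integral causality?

#1 →Sf1  (Sf1: flow source, stroke at near end)
#2 →J1  (Se1: effort source, stroke at far end)
#0 →J1  (1-jn J1 has f-setter on 1)
#3 →J1  (common-f at J1 fixed by 1)

2  (C1, C2 all integral)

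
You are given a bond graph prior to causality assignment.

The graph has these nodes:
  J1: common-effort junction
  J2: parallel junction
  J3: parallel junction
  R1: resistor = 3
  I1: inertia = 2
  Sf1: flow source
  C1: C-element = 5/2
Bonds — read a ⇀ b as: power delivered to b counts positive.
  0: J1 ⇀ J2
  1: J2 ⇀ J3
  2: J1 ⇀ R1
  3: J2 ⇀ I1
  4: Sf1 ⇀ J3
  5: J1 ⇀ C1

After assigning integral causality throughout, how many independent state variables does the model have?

2  (C1, I1 all integral)

b4 stroke→Sf1  (Sf1: flow source, stroke at near end)
b1 stroke→J3  (J3: last free bond brings effort in)
b3 stroke→I1  (prefer integral on I1)
b0 stroke→J2  (closing 0-jn rule on J2)
b5 stroke→J1  (prefer integral on C1)
b2 stroke→R1  (J1 effort already set via bond 5)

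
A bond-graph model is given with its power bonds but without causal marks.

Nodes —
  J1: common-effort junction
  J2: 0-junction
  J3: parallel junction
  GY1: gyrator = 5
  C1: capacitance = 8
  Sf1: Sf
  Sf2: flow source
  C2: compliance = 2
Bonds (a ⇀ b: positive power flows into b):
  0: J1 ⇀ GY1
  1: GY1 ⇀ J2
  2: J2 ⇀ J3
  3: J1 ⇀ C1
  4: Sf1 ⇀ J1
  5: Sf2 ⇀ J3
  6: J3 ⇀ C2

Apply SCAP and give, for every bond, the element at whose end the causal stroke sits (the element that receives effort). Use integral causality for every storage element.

b4 stroke→Sf1  (source Sf1 imposes f)
b5 stroke→Sf2  (source Sf2 imposes f)
b3 stroke→J1  (prefer integral on C1)
b0 stroke→GY1  (0-jn J1 has e-setter on 3)
b1 stroke→GY1  (GY1: gyrator matches bond 0)
b2 stroke→J2  (only one effort-in slot at J2)
b6 stroke→J3  (closing 0-jn rule on J3)

bond 0 →GY1
bond 1 →GY1
bond 2 →J2
bond 3 →J1
bond 4 →Sf1
bond 5 →Sf2
bond 6 →J3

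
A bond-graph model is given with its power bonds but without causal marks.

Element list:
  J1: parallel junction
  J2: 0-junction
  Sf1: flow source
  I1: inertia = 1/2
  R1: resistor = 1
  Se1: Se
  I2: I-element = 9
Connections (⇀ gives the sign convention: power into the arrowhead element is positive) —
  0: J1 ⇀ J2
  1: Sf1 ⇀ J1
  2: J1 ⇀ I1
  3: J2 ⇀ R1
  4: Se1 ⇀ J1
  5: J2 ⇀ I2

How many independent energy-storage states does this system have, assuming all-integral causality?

2  (I1, I2 all integral)

#1 →Sf1  (Sf1 (Sf) sets flow on bond)
#4 →J1  (Se1: effort source, stroke at far end)
#0 →J2  (common-e at J1 fixed by 4)
#2 →I1  (J1 effort already set via bond 4)
#3 →R1  (0-jn J2 has e-setter on 0)
#5 →I2  (J2: bond 0 brought effort, rest push out)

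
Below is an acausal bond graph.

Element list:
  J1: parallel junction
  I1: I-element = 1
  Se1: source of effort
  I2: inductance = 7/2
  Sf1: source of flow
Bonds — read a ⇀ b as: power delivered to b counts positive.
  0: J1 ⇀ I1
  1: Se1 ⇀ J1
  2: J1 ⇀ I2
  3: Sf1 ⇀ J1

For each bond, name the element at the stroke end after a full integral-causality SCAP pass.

b0 |I1
b1 |J1
b2 |I2
b3 |Sf1

b1 stroke→J1  (Se1: effort source, stroke at far end)
b3 stroke→Sf1  (Sf1 (Sf) sets flow on bond)
b0 stroke→I1  (common-e at J1 fixed by 1)
b2 stroke→I2  (common-e at J1 fixed by 1)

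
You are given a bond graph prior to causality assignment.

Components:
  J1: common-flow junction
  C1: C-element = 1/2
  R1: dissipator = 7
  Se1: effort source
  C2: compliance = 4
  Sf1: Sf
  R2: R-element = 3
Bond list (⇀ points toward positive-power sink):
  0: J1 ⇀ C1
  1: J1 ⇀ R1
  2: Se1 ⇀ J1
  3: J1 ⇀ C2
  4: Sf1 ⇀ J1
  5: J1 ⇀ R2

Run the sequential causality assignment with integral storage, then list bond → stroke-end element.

b2 stroke at J1  (Se1: effort source, stroke at far end)
b4 stroke at Sf1  (Sf1 fixes flow; stroke at Sf1)
b0 stroke at J1  (J1 flow already set via bond 4)
b1 stroke at J1  (common-f at J1 fixed by 4)
b3 stroke at J1  (1-jn J1 has f-setter on 4)
b5 stroke at J1  (common-f at J1 fixed by 4)

#0 stroke at J1
#1 stroke at J1
#2 stroke at J1
#3 stroke at J1
#4 stroke at Sf1
#5 stroke at J1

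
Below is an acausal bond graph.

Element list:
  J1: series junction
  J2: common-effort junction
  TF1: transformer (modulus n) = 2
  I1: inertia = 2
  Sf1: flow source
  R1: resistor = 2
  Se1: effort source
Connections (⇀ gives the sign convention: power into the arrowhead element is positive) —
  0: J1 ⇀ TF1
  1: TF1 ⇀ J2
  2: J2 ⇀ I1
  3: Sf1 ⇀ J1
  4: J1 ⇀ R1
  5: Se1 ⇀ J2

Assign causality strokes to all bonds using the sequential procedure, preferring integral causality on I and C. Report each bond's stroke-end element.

#3 stroke→Sf1  (Sf1 fixes flow; stroke at Sf1)
#5 stroke→J2  (Se1 (Se) sets effort on bond)
#0 stroke→J1  (common-f at J1 fixed by 3)
#4 stroke→J1  (J1 flow already set via bond 3)
#1 stroke→TF1  (common-e at J2 fixed by 5)
#2 stroke→I1  (0-jn J2 has e-setter on 5)

β0 stroke→J1
β1 stroke→TF1
β2 stroke→I1
β3 stroke→Sf1
β4 stroke→J1
β5 stroke→J2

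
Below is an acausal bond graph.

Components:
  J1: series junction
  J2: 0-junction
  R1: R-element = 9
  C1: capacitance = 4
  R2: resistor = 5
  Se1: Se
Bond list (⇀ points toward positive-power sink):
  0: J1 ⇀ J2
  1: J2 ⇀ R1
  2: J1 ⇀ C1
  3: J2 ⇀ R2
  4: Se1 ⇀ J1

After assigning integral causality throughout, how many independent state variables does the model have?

β4 |J1  (Se1 fixes effort; stroke away)
β2 |J1  (C1 outputs effort q/C1)
β0 |J2  (closing 1-jn rule on J1)
β1 |R1  (J2 effort already set via bond 0)
β3 |R2  (0-jn J2 has e-setter on 0)

1  (C1 all integral)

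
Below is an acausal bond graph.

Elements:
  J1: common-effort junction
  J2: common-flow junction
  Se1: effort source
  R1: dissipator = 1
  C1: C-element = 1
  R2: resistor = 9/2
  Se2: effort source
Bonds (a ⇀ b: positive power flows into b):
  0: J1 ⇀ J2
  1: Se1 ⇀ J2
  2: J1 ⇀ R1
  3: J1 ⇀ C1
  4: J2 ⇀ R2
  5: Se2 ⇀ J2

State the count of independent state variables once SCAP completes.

1  (C1 all integral)

b1 stroke at J2  (Se1 (Se) sets effort on bond)
b5 stroke at J2  (Se2: effort source, stroke at far end)
b3 stroke at J1  (C1 outputs effort q/C1)
b0 stroke at J2  (common-e at J1 fixed by 3)
b2 stroke at R1  (J1: bond 3 brought effort, rest push out)
b4 stroke at R2  (J2 needs exactly one f-in)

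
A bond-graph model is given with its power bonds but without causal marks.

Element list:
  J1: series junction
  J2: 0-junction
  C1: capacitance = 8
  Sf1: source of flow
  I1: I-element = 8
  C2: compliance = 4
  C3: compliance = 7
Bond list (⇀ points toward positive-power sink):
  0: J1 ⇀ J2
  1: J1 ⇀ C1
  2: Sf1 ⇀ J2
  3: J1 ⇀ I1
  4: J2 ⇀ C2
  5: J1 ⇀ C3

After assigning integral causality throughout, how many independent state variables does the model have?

4  (C1, C2, C3, I1 all integral)

#2 stroke→Sf1  (Sf1 fixes flow; stroke at Sf1)
#1 stroke→J1  (C1 integral (e out))
#3 stroke→I1  (prefer integral on I1)
#0 stroke→J1  (J1: bond 3 brought flow, rest push out)
#5 stroke→J1  (common-f at J1 fixed by 3)
#4 stroke→J2  (closing 0-jn rule on J2)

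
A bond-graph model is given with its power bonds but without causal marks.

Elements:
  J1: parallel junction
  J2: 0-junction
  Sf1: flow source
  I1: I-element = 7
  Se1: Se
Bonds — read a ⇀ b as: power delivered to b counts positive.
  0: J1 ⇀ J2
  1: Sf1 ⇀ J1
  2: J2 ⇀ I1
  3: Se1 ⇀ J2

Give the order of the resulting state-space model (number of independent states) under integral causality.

1  (I1 all integral)

b1 stroke at Sf1  (Sf1 fixes flow; stroke at Sf1)
b3 stroke at J2  (Se1 (Se) sets effort on bond)
b0 stroke at J1  (closing 0-jn rule on J1)
b2 stroke at I1  (common-e at J2 fixed by 3)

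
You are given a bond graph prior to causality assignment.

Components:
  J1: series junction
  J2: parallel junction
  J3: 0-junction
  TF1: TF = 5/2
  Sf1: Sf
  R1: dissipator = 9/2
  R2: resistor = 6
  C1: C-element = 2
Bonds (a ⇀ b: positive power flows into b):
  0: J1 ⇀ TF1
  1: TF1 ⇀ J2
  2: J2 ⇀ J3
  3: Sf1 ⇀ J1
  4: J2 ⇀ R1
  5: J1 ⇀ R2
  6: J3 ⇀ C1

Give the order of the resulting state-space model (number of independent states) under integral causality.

1  (C1 all integral)

#3 →Sf1  (Sf1 fixes flow; stroke at Sf1)
#0 →J1  (common-f at J1 fixed by 3)
#5 →J1  (J1 flow already set via bond 3)
#1 →TF1  (through TF1, causality passes straight; one stroke at TF1)
#6 →J3  (C1 outputs effort q/C1)
#2 →J2  (common-e at J3 fixed by 6)
#4 →R1  (common-e at J2 fixed by 2)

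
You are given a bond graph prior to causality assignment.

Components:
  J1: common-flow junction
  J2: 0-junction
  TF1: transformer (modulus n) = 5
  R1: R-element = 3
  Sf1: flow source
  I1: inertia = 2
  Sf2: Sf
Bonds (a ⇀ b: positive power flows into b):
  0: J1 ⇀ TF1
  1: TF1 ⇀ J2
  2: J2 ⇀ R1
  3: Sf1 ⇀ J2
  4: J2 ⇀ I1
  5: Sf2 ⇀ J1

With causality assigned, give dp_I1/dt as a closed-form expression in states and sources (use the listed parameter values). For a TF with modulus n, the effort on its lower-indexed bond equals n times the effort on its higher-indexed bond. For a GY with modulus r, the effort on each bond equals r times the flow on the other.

dp_I1/dt = 3*F_Sf1 + 15*F_Sf2 - 3*p_I1/2

bond 3 stroke→Sf1  (source Sf1 imposes f)
bond 5 stroke→Sf2  (Sf2: flow source, stroke at near end)
bond 0 stroke→J1  (1-jn J1 has f-setter on 5)
bond 1 stroke→TF1  (TF TF1: opposite of bond 0)
bond 4 stroke→I1  (I1 integral (f out))
bond 2 stroke→J2  (J2: last free bond brings effort in)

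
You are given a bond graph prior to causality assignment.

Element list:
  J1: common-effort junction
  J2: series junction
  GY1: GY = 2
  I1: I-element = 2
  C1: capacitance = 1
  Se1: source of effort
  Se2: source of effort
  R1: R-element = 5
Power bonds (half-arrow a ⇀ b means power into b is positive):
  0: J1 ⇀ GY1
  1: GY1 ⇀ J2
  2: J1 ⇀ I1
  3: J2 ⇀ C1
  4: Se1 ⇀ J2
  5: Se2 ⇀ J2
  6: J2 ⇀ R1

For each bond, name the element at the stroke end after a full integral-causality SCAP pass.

#4 stroke→J2  (source Se1 imposes e)
#5 stroke→J2  (Se2: effort source, stroke at far end)
#2 stroke→I1  (I1: I, integral causality)
#0 stroke→J1  (only one effort-in slot at J1)
#1 stroke→J2  (GY1: gyrator matches bond 0)
#3 stroke→J2  (C1 integral (e out))
#6 stroke→R1  (only one flow-in slot at J2)

β0 stroke at J1
β1 stroke at J2
β2 stroke at I1
β3 stroke at J2
β4 stroke at J2
β5 stroke at J2
β6 stroke at R1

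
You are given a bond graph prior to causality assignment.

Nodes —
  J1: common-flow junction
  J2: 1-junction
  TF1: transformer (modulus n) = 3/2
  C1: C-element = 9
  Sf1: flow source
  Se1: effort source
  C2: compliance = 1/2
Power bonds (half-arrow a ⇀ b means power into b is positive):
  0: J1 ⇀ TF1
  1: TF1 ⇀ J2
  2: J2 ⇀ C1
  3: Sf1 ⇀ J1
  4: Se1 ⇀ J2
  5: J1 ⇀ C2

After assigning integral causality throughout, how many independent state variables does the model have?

bond 3 stroke→Sf1  (source Sf1 imposes f)
bond 4 stroke→J2  (Se1 (Se) sets effort on bond)
bond 0 stroke→J1  (common-f at J1 fixed by 3)
bond 5 stroke→J1  (J1 flow already set via bond 3)
bond 1 stroke→TF1  (TF1: transformer flips bond 0)
bond 2 stroke→J2  (J2 flow already set via bond 1)

2  (C1, C2 all integral)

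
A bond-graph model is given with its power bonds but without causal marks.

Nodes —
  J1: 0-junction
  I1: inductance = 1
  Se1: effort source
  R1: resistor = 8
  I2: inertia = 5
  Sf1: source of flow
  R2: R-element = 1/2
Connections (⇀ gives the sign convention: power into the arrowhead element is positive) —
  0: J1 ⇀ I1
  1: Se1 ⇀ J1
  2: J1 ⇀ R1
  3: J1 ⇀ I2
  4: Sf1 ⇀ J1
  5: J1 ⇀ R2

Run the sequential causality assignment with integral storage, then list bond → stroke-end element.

b1 stroke at J1  (Se1 (Se) sets effort on bond)
b4 stroke at Sf1  (source Sf1 imposes f)
b0 stroke at I1  (0-jn J1 has e-setter on 1)
b2 stroke at R1  (J1 effort already set via bond 1)
b3 stroke at I2  (J1: bond 1 brought effort, rest push out)
b5 stroke at R2  (0-jn J1 has e-setter on 1)

β0 stroke at I1
β1 stroke at J1
β2 stroke at R1
β3 stroke at I2
β4 stroke at Sf1
β5 stroke at R2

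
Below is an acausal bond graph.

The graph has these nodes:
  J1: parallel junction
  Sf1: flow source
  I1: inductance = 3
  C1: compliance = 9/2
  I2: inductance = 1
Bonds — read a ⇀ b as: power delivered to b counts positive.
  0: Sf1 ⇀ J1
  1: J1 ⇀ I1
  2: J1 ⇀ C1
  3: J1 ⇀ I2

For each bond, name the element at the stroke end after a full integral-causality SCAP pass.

#0 stroke→Sf1  (Sf1: flow source, stroke at near end)
#1 stroke→I1  (prefer integral on I1)
#2 stroke→J1  (C1 outputs effort q/C1)
#3 stroke→I2  (common-e at J1 fixed by 2)

β0 stroke→Sf1
β1 stroke→I1
β2 stroke→J1
β3 stroke→I2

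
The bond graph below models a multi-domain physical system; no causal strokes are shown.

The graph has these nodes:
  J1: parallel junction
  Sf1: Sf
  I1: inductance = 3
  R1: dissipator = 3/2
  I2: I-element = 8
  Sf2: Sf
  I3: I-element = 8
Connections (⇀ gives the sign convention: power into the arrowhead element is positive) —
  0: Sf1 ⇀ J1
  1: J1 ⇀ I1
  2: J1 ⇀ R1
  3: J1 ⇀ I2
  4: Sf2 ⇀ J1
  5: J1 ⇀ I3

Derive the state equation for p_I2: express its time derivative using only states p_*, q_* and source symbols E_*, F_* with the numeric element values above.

#0 |Sf1  (Sf1: flow source, stroke at near end)
#4 |Sf2  (Sf2 (Sf) sets flow on bond)
#1 |I1  (I1: I, integral causality)
#3 |I2  (prefer integral on I2)
#5 |I3  (I3: I, integral causality)
#2 |J1  (only one effort-in slot at J1)

dp_I2/dt = 3*F_Sf1/2 + 3*F_Sf2/2 - p_I1/2 - 3*p_I2/16 - 3*p_I3/16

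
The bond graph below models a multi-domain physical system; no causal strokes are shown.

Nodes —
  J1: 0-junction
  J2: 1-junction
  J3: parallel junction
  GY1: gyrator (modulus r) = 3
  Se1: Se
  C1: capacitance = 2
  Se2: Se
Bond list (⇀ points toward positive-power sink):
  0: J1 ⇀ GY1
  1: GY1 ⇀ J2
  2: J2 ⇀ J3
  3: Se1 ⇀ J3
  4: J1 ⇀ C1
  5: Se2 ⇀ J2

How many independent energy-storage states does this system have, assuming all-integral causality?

bond 3 |J3  (Se1: effort source, stroke at far end)
bond 5 |J2  (Se2 fixes effort; stroke away)
bond 2 |J2  (J3 effort already set via bond 3)
bond 1 |GY1  (J2 needs exactly one f-in)
bond 0 |GY1  (GY1 both-in/both-out from 1)
bond 4 |J1  (closing 0-jn rule on J1)

1  (C1 all integral)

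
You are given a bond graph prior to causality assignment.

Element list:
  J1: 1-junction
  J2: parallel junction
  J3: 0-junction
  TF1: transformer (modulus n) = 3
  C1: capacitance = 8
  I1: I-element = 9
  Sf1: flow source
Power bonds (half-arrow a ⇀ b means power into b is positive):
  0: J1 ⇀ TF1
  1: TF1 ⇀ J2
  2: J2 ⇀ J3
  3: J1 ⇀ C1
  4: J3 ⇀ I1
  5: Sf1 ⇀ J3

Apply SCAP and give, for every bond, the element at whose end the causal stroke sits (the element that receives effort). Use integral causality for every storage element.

β5 |Sf1  (Sf1 (Sf) sets flow on bond)
β3 |J1  (C1 integral (e out))
β0 |TF1  (closing 1-jn rule on J1)
β1 |J2  (TF TF1: opposite of bond 0)
β2 |J3  (common-e at J2 fixed by 1)
β4 |I1  (0-jn J3 has e-setter on 2)

b0 stroke at TF1
b1 stroke at J2
b2 stroke at J3
b3 stroke at J1
b4 stroke at I1
b5 stroke at Sf1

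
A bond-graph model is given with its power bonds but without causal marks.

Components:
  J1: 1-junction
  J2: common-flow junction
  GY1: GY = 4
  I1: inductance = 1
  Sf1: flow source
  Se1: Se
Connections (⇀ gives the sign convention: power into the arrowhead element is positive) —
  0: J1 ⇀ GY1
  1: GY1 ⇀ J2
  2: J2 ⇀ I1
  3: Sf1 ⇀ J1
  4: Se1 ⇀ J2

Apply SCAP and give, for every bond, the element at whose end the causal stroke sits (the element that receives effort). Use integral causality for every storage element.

#0 →J1
#1 →J2
#2 →I1
#3 →Sf1
#4 →J2

b3 |Sf1  (Sf1 fixes flow; stroke at Sf1)
b4 |J2  (source Se1 imposes e)
b0 |J1  (common-f at J1 fixed by 3)
b1 |J2  (through GY1, causality inverts; strokes same side of GY1)
b2 |I1  (J2: last free bond brings flow in)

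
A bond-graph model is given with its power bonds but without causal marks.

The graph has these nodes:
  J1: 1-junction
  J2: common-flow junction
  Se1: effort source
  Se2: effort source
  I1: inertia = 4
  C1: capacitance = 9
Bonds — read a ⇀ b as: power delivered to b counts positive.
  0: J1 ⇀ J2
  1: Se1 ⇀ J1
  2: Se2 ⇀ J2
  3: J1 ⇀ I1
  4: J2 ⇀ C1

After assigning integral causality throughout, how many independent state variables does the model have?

#1 |J1  (Se1 fixes effort; stroke away)
#2 |J2  (source Se2 imposes e)
#3 |I1  (I1 integral (f out))
#0 |J1  (1-jn J1 has f-setter on 3)
#4 |J2  (1-jn J2 has f-setter on 0)

2  (C1, I1 all integral)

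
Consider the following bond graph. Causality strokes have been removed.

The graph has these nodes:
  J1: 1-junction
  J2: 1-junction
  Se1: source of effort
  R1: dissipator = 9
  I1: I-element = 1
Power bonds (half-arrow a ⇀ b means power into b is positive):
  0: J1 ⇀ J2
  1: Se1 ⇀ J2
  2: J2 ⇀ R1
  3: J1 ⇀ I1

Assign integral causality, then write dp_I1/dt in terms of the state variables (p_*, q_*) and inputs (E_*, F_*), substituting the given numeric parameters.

#1 |J2  (Se1 fixes effort; stroke away)
#3 |I1  (I1 integral (f out))
#0 |J1  (J1: bond 3 brought flow, rest push out)
#2 |J2  (J2 flow already set via bond 0)

dp_I1/dt = E_Se1 - 9*p_I1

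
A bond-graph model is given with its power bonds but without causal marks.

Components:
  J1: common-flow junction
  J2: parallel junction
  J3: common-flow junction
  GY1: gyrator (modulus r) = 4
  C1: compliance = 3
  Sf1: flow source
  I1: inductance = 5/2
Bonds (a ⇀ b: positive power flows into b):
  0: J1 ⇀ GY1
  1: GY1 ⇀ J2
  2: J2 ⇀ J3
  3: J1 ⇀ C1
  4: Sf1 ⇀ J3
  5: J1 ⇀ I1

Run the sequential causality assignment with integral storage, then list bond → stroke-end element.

b4 stroke→Sf1  (Sf1 (Sf) sets flow on bond)
b2 stroke→J3  (J3: bond 4 brought flow, rest push out)
b1 stroke→J2  (only one effort-in slot at J2)
b0 stroke→J1  (GY1: gyrator matches bond 1)
b3 stroke→J1  (C1: C, integral causality)
b5 stroke→I1  (J1 needs exactly one f-in)

#0 stroke at J1
#1 stroke at J2
#2 stroke at J3
#3 stroke at J1
#4 stroke at Sf1
#5 stroke at I1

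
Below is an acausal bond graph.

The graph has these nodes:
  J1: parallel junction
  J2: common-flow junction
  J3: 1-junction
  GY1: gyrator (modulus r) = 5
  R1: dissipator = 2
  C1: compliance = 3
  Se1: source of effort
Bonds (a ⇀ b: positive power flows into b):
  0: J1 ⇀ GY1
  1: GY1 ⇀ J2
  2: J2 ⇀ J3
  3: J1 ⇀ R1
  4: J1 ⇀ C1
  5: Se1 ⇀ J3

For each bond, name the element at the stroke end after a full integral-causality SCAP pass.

β0 stroke→GY1
β1 stroke→GY1
β2 stroke→J2
β3 stroke→R1
β4 stroke→J1
β5 stroke→J3

b5 stroke at J3  (source Se1 imposes e)
b2 stroke at J2  (J3: last free bond brings flow in)
b1 stroke at GY1  (only one flow-in slot at J2)
b0 stroke at GY1  (through GY1, causality inverts; strokes same side of GY1)
b4 stroke at J1  (C1 outputs effort q/C1)
b3 stroke at R1  (J1: bond 4 brought effort, rest push out)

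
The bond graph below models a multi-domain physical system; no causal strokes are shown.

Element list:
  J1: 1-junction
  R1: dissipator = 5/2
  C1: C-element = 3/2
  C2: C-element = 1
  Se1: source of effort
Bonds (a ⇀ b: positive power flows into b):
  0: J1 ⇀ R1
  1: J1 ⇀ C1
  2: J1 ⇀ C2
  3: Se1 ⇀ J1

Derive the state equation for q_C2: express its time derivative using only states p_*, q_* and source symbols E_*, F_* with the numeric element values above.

dq_C2/dt = 2*E_Se1/5 - 4*q_C1/15 - 2*q_C2/5

#3 stroke→J1  (Se1: effort source, stroke at far end)
#1 stroke→J1  (C1 integral (e out))
#2 stroke→J1  (C2 integral (e out))
#0 stroke→R1  (J1: last free bond brings flow in)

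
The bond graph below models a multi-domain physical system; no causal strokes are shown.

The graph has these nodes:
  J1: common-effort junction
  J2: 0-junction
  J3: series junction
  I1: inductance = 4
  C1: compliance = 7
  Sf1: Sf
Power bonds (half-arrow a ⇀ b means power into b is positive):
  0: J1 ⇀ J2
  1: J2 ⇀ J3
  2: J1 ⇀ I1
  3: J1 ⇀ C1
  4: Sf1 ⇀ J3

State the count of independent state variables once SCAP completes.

b4 |Sf1  (Sf1: flow source, stroke at near end)
b1 |J3  (J3 flow already set via bond 4)
b0 |J2  (only one effort-in slot at J2)
b2 |I1  (I1 outputs flow p/I1)
b3 |J1  (closing 0-jn rule on J1)

2  (C1, I1 all integral)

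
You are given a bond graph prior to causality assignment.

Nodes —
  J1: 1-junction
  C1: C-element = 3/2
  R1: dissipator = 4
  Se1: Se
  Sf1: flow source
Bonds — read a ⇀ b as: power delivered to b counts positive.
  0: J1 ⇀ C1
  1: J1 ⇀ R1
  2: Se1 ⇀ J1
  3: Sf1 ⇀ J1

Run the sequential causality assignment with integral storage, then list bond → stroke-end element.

β0 |J1
β1 |J1
β2 |J1
β3 |Sf1

#2 |J1  (Se1 (Se) sets effort on bond)
#3 |Sf1  (source Sf1 imposes f)
#0 |J1  (J1 flow already set via bond 3)
#1 |J1  (J1 flow already set via bond 3)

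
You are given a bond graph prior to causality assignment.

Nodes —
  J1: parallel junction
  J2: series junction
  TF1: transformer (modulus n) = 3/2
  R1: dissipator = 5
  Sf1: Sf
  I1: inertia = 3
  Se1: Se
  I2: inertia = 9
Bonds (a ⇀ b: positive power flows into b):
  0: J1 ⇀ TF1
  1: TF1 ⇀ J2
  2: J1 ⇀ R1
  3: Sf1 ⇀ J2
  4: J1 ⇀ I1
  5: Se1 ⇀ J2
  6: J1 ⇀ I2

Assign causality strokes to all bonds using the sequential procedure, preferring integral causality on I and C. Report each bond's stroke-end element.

bond 0 stroke→TF1
bond 1 stroke→J2
bond 2 stroke→J1
bond 3 stroke→Sf1
bond 4 stroke→I1
bond 5 stroke→J2
bond 6 stroke→I2

β3 →Sf1  (Sf1 fixes flow; stroke at Sf1)
β5 →J2  (Se1 (Se) sets effort on bond)
β1 →J2  (J2 flow already set via bond 3)
β0 →TF1  (TF1: transformer flips bond 1)
β4 →I1  (I1 outputs flow p/I1)
β6 →I2  (I2 outputs flow p/I2)
β2 →J1  (J1 needs exactly one e-in)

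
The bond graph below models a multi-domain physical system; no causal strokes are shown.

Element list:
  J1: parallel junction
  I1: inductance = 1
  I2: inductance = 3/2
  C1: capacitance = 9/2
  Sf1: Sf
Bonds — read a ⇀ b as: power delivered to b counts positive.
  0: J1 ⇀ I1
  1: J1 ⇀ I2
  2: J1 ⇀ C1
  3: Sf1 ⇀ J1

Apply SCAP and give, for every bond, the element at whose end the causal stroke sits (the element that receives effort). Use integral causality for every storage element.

bond 3 →Sf1  (Sf1 (Sf) sets flow on bond)
bond 0 →I1  (I1: I, integral causality)
bond 1 →I2  (prefer integral on I2)
bond 2 →J1  (closing 0-jn rule on J1)

b0 →I1
b1 →I2
b2 →J1
b3 →Sf1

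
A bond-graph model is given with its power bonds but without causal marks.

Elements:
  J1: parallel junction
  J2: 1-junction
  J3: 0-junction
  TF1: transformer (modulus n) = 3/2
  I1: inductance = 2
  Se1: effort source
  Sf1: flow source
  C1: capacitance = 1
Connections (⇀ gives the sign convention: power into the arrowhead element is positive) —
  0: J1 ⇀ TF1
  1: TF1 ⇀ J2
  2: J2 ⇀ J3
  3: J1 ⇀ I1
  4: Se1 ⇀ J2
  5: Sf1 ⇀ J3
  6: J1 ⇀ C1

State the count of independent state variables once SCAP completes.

β4 stroke→J2  (Se1 (Se) sets effort on bond)
β5 stroke→Sf1  (Sf1 (Sf) sets flow on bond)
β2 stroke→J3  (closing 0-jn rule on J3)
β1 stroke→J2  (J2 flow already set via bond 2)
β0 stroke→TF1  (TF TF1: opposite of bond 1)
β3 stroke→I1  (I1 integral (f out))
β6 stroke→J1  (J1 needs exactly one e-in)

2  (C1, I1 all integral)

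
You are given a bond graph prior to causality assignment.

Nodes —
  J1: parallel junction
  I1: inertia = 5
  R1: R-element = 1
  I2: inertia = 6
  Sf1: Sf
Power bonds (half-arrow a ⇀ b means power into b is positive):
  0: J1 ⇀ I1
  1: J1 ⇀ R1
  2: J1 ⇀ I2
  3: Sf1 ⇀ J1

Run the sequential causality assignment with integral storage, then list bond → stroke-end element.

b3 stroke→Sf1  (Sf1 fixes flow; stroke at Sf1)
b0 stroke→I1  (I1 outputs flow p/I1)
b2 stroke→I2  (I2 integral (f out))
b1 stroke→J1  (only one effort-in slot at J1)

bond 0 |I1
bond 1 |J1
bond 2 |I2
bond 3 |Sf1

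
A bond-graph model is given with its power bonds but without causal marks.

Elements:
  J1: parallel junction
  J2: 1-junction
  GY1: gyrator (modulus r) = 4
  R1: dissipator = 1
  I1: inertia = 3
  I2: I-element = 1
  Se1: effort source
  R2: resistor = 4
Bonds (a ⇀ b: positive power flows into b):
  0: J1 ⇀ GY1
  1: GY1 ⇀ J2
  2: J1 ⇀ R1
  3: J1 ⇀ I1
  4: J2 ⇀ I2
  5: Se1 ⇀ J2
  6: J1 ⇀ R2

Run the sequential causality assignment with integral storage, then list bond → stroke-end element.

β0 stroke→J1
β1 stroke→J2
β2 stroke→R1
β3 stroke→I1
β4 stroke→I2
β5 stroke→J2
β6 stroke→R2

#5 →J2  (Se1 fixes effort; stroke away)
#3 →I1  (I1 integral (f out))
#4 →I2  (I2: I, integral causality)
#1 →J2  (J2: bond 4 brought flow, rest push out)
#0 →J1  (GY GY1: same side as bond 1)
#2 →R1  (J1: bond 0 brought effort, rest push out)
#6 →R2  (J1: bond 0 brought effort, rest push out)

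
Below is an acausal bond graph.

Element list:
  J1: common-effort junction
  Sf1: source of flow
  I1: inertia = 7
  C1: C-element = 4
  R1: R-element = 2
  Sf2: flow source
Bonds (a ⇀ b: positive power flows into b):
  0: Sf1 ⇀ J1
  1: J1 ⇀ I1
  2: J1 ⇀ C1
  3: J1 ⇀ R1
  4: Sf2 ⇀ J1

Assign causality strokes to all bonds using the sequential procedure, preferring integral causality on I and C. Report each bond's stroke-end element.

bond 0 stroke at Sf1
bond 1 stroke at I1
bond 2 stroke at J1
bond 3 stroke at R1
bond 4 stroke at Sf2

b0 stroke at Sf1  (Sf1 (Sf) sets flow on bond)
b4 stroke at Sf2  (Sf2 fixes flow; stroke at Sf2)
b1 stroke at I1  (I1 outputs flow p/I1)
b2 stroke at J1  (C1 outputs effort q/C1)
b3 stroke at R1  (J1: bond 2 brought effort, rest push out)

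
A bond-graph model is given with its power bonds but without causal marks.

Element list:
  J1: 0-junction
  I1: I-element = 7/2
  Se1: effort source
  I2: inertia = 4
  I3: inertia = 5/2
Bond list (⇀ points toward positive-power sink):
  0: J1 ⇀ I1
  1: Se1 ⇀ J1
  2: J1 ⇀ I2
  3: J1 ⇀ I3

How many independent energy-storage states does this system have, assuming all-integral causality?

β1 |J1  (Se1 (Se) sets effort on bond)
β0 |I1  (common-e at J1 fixed by 1)
β2 |I2  (common-e at J1 fixed by 1)
β3 |I3  (J1 effort already set via bond 1)

3  (I1, I2, I3 all integral)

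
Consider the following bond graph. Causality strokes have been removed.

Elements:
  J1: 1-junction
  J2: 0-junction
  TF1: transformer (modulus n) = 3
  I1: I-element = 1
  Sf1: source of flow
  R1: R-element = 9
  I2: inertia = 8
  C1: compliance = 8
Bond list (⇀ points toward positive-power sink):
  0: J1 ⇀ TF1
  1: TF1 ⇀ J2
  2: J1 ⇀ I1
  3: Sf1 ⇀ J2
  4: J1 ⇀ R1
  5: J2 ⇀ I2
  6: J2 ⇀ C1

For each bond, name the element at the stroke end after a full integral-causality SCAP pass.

β3 stroke→Sf1  (Sf1 fixes flow; stroke at Sf1)
β2 stroke→I1  (I1 outputs flow p/I1)
β0 stroke→J1  (J1: bond 2 brought flow, rest push out)
β4 stroke→J1  (J1 flow already set via bond 2)
β1 stroke→TF1  (through TF1, causality passes straight; one stroke at TF1)
β5 stroke→I2  (I2: I, integral causality)
β6 stroke→J2  (J2 needs exactly one e-in)

b0 →J1
b1 →TF1
b2 →I1
b3 →Sf1
b4 →J1
b5 →I2
b6 →J2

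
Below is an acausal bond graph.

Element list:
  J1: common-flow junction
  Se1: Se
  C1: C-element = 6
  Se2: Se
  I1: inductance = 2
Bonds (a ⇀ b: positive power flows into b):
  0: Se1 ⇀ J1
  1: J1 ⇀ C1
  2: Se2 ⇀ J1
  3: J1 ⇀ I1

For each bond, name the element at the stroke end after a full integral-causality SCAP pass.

β0 |J1
β1 |J1
β2 |J1
β3 |I1

b0 →J1  (Se1: effort source, stroke at far end)
b2 →J1  (Se2 fixes effort; stroke away)
b1 →J1  (C1 integral (e out))
b3 →I1  (closing 1-jn rule on J1)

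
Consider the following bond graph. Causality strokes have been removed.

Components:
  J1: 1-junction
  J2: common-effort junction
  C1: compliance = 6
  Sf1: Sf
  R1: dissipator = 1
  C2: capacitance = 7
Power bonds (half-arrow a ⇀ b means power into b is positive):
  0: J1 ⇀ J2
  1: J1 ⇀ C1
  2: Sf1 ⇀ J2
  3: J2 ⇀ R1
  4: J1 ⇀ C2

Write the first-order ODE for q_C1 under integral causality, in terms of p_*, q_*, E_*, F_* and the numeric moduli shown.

dq_C1/dt = -F_Sf1 - q_C1/6 - q_C2/7

β2 stroke at Sf1  (Sf1 fixes flow; stroke at Sf1)
β1 stroke at J1  (C1 outputs effort q/C1)
β4 stroke at J1  (C2: C, integral causality)
β0 stroke at J2  (J1 needs exactly one f-in)
β3 stroke at R1  (0-jn J2 has e-setter on 0)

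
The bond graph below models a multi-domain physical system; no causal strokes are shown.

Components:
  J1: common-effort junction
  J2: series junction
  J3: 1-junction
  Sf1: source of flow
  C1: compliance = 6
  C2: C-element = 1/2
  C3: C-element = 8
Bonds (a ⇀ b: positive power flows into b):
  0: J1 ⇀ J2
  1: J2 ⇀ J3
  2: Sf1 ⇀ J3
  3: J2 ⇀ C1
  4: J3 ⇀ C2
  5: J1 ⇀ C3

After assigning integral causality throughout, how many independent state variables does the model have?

β2 stroke at Sf1  (Sf1 fixes flow; stroke at Sf1)
β1 stroke at J3  (J3: bond 2 brought flow, rest push out)
β4 stroke at J3  (1-jn J3 has f-setter on 2)
β0 stroke at J2  (common-f at J2 fixed by 1)
β3 stroke at J2  (J2 flow already set via bond 1)
β5 stroke at J1  (J1 needs exactly one e-in)

3  (C1, C2, C3 all integral)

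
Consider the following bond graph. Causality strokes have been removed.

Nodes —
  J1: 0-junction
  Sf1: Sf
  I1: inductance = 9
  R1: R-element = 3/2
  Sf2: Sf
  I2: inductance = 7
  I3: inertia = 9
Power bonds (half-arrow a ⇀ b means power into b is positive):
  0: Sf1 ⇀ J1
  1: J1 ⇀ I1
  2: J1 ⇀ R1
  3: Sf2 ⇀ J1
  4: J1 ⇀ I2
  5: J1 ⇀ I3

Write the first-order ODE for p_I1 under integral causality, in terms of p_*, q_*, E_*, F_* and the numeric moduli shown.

b0 |Sf1  (source Sf1 imposes f)
b3 |Sf2  (Sf2: flow source, stroke at near end)
b1 |I1  (prefer integral on I1)
b4 |I2  (I2 outputs flow p/I2)
b5 |I3  (I3 integral (f out))
b2 |J1  (J1 needs exactly one e-in)

dp_I1/dt = 3*F_Sf1/2 + 3*F_Sf2/2 - p_I1/6 - 3*p_I2/14 - p_I3/6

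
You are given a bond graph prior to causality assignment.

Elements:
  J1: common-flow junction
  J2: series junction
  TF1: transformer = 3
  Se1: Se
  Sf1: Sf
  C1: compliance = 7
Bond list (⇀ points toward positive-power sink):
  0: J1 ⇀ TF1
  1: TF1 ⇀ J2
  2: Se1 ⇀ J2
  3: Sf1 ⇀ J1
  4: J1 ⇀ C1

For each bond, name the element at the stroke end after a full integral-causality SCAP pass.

β2 stroke at J2  (Se1 (Se) sets effort on bond)
β3 stroke at Sf1  (Sf1: flow source, stroke at near end)
β0 stroke at J1  (common-f at J1 fixed by 3)
β4 stroke at J1  (1-jn J1 has f-setter on 3)
β1 stroke at TF1  (closing 1-jn rule on J2)

b0 stroke→J1
b1 stroke→TF1
b2 stroke→J2
b3 stroke→Sf1
b4 stroke→J1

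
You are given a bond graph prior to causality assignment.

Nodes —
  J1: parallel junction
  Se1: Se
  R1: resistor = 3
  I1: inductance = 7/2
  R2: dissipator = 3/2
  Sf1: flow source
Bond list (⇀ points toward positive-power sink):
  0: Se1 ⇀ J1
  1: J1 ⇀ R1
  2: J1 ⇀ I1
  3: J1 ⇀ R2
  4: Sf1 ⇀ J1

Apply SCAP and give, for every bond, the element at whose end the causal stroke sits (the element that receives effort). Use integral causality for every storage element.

β0 →J1
β1 →R1
β2 →I1
β3 →R2
β4 →Sf1

bond 0 stroke→J1  (Se1 fixes effort; stroke away)
bond 4 stroke→Sf1  (Sf1: flow source, stroke at near end)
bond 1 stroke→R1  (J1 effort already set via bond 0)
bond 2 stroke→I1  (J1 effort already set via bond 0)
bond 3 stroke→R2  (0-jn J1 has e-setter on 0)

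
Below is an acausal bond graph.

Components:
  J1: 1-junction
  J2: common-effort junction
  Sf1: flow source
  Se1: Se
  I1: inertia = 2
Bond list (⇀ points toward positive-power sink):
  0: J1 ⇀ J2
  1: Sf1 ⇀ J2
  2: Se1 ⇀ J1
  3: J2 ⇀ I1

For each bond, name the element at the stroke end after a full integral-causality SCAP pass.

b0 |J2
b1 |Sf1
b2 |J1
b3 |I1

#1 stroke→Sf1  (Sf1: flow source, stroke at near end)
#2 stroke→J1  (Se1: effort source, stroke at far end)
#0 stroke→J2  (closing 1-jn rule on J1)
#3 stroke→I1  (0-jn J2 has e-setter on 0)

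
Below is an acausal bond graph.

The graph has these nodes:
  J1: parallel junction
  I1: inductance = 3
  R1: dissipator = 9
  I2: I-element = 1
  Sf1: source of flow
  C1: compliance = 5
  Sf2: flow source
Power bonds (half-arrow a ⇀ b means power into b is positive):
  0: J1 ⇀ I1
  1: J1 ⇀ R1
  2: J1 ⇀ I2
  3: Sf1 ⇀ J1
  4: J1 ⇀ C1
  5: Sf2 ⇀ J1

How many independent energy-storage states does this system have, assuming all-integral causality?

3  (C1, I1, I2 all integral)

#3 stroke→Sf1  (Sf1 fixes flow; stroke at Sf1)
#5 stroke→Sf2  (Sf2 fixes flow; stroke at Sf2)
#0 stroke→I1  (I1 integral (f out))
#2 stroke→I2  (prefer integral on I2)
#4 stroke→J1  (C1: C, integral causality)
#1 stroke→R1  (0-jn J1 has e-setter on 4)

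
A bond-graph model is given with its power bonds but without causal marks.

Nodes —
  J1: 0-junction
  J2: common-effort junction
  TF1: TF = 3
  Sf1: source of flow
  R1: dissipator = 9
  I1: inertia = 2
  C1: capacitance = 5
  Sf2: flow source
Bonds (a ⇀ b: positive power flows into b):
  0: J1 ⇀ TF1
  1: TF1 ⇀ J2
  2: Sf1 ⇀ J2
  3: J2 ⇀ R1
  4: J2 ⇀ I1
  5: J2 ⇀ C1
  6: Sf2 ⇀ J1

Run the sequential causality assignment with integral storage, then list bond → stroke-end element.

b2 stroke at Sf1  (Sf1 fixes flow; stroke at Sf1)
b6 stroke at Sf2  (Sf2 (Sf) sets flow on bond)
b0 stroke at J1  (J1 needs exactly one e-in)
b1 stroke at TF1  (through TF1, causality passes straight; one stroke at TF1)
b4 stroke at I1  (I1: I, integral causality)
b5 stroke at J2  (prefer integral on C1)
b3 stroke at R1  (common-e at J2 fixed by 5)

b0 →J1
b1 →TF1
b2 →Sf1
b3 →R1
b4 →I1
b5 →J2
b6 →Sf2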